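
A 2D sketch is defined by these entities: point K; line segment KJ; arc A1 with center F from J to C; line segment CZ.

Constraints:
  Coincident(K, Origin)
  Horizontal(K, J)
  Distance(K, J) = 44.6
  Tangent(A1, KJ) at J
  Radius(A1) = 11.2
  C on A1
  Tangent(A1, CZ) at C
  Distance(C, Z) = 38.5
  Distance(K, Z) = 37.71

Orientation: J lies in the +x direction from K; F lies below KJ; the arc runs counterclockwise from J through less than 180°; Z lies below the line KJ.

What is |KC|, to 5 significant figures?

35.882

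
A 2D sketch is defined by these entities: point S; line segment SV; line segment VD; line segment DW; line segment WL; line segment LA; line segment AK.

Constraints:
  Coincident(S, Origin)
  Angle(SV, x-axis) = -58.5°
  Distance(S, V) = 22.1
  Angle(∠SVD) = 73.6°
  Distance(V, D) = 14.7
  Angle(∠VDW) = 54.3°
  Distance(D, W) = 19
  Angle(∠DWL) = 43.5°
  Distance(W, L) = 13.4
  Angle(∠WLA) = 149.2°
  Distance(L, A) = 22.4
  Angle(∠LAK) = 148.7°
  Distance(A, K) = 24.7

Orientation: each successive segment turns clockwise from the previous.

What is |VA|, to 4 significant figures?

21.27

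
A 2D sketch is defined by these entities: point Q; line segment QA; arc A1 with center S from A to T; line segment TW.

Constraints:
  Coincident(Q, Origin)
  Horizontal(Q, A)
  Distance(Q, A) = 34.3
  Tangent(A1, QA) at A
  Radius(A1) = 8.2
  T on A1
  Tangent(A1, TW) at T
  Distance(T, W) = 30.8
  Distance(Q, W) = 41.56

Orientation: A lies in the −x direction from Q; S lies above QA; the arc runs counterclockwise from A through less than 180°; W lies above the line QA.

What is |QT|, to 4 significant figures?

27.07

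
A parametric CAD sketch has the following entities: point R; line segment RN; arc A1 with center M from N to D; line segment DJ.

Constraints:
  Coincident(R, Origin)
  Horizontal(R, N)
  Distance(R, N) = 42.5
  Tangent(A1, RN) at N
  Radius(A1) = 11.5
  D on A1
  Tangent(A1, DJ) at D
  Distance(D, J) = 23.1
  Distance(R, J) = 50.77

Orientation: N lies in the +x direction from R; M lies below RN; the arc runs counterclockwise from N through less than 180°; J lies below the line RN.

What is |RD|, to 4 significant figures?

34.04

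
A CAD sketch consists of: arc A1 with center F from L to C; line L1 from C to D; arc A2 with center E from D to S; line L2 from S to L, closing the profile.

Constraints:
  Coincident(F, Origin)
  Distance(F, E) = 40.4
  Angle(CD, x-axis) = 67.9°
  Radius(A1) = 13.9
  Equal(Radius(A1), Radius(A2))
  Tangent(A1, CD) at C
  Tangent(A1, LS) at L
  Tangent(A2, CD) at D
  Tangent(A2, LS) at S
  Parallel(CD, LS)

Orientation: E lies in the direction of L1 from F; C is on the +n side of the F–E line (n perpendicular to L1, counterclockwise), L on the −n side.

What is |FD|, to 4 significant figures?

42.72

The slot axis is L1's direction at 67.9°, so u = (cos 67.9°, sin 67.9°) = (0.3762, 0.9265) and n = (−sin 67.9°, cos 67.9°) = (-0.9265, 0.3762). F is at the origin and E lies 40.4 along u from F, so E = 40.4·u = (15.20, 37.43). Tangency of A1 to both parallel lines with radius 13.9 puts C and L at F ± 13.9·n: C = (-12.88, 5.230), L = (12.88, -5.230). Equal radii place D and S the same way about E: D = E + 13.9·n = (2.321, 42.66), S = E − 13.9·n = (28.08, 32.20). Then |FD| = |D − F| = 42.72.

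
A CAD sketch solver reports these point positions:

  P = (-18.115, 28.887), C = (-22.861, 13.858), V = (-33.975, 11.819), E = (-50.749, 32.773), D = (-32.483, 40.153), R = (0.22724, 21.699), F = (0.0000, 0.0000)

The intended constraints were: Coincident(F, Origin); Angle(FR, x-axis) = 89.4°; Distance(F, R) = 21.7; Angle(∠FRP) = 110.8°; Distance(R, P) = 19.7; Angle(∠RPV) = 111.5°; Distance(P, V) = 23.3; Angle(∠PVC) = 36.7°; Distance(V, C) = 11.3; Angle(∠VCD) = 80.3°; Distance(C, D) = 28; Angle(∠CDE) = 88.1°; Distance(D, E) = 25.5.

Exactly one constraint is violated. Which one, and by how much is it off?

Distance(D, E) = 25.5 — off by 5.80.

F = (0.00, 0.00) ✓; FR at 89.40° ✓; |FR| = 21.70 ✓; ∠FRP = 110.8° ✓; |RP| = 19.70 ✓; ∠RPV = 111.5° ✓; |PV| = 23.30 ✓; ∠PVC = 36.71° ✓; |VC| = 11.30 ✓; ∠VCD = 80.30° ✓; |CD| = 28.00 ✓; ∠CDE = 88.10° ✓; |DE| = 19.70 ✗.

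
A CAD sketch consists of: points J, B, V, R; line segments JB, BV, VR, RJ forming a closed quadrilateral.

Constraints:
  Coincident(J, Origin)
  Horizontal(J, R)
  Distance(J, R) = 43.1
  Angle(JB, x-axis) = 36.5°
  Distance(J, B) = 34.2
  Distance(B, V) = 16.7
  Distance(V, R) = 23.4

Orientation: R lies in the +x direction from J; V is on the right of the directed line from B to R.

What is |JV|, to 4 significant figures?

20.97

J is at the origin; JR is horizontal with |JR| = 43.1 and R in +x, so R = (43.1, 0). JB runs at 36.5° with |JB| = 34.2, so B = (27.49, 20.34). V is determined by |BV| = 16.7 and |VR| = 23.4 together: it lies at the intersection of circle(B, 16.7) and circle(R, 23.4). With |BR| = 25.64, the foot of the radical line on BR is 7.581 from B and the perpendicular offset is √(16.7² − 7.581²) = 14.88. Taking the right-of-BR solution: V = (20.30, 5.270).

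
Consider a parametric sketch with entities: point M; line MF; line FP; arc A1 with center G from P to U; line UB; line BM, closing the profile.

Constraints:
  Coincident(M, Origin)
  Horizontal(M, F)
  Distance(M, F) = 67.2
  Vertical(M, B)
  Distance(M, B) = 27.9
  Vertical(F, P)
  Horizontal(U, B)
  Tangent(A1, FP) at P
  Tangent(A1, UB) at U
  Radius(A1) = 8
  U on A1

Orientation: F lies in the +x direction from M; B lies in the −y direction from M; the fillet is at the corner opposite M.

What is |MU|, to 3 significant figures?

65.4

The virtual corner opposite M is at (67.2, -27.9). Tangency of A1 to FP means the radius GP is perpendicular to FP and tangency of A1 to UB means the radius GU is perpendicular to UB, with radius 8.0, so the center G sits 8.0 in from both sides at G = (59.2, -19.9). That places the tangent points at P = (67.2, -19.9) on FP and U = (59.2, -27.9) on UB. Then |MU| = |U − M| = 65.4.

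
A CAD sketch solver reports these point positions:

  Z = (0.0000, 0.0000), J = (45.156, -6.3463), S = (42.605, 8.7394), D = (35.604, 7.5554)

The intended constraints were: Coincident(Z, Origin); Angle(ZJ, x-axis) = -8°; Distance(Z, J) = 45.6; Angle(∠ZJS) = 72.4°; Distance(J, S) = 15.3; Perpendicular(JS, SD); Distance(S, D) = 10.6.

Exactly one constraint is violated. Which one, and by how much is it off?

Distance(S, D) = 10.6 — off by 3.50.

Z = (0.00, 0.00) ✓; ZJ at -8.000° ✓; |ZJ| = 45.60 ✓; ∠ZJS = 72.40° ✓; |JS| = 15.30 ✓; ∠(JS, SD) = 90.00° ✓; |SD| = 7.100 ✗.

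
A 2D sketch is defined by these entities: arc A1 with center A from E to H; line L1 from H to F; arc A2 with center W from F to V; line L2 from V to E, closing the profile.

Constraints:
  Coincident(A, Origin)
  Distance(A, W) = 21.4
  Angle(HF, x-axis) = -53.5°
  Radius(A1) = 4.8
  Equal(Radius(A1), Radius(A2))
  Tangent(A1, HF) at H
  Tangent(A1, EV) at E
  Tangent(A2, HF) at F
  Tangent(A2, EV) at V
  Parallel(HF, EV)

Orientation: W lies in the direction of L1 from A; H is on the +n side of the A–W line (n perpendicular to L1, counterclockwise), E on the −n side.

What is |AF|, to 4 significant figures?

21.93

Tangency of A1 to both parallel lines with radius 4.8 puts H and E at A ± 4.8·n: H = (3.859, 2.855), E = (-3.859, -2.855). Equal radii place F and V the same way about W: F = W + 4.8·n = (16.59, -14.35), V = W − 4.8·n = (8.871, -20.06). Then |AF| = |F − A| = 21.93.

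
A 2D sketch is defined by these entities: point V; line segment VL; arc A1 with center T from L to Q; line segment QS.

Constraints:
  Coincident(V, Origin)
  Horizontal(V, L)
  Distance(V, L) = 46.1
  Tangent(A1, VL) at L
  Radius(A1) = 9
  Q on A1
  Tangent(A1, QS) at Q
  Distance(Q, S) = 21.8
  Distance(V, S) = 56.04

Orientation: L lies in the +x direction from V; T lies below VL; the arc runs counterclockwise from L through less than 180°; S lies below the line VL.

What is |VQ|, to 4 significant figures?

39.65

V is at the origin; V and L share the same y with |VL| = 46.1 and L on the +x side, so L = (46.10, 0.000). The tangent condition forces TL to be normal to VL, so T = L + (0, -9) = (46.10, -9.000). Since TQ ⟂ QS (tangency), |TS| = √(9.0² + 21.8²) = 23.58 regardless of where Q sits on A1. So S lies on both circle(V, 56.04) and circle(T, 23.58); the below-VL intersection is S = (45.60, -32.58). Q is the foot of the tangent from S: Q = (37.71, -12.26).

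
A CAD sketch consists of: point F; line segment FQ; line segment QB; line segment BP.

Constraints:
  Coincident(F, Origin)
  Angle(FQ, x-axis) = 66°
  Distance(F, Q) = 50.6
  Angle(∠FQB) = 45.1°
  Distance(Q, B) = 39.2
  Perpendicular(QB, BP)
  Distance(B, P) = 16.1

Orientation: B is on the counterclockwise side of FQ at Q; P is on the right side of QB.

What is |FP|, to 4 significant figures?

52.06

∠FQB = 45.1°, so QB runs at 66.0° + (180° − 45.1°) = 200.9° from the x-axis; with |QB| = 39.2, B = Q + 39.2·(cos 200.9°, sin 200.9°) = (-16.04, 32.24). QB ⟂ BP; with |BP| = 16.1 on the right of QB, P = B + 16.1·(-0.3567, 0.9342) = (-21.78, 47.28). Then |FP| = |P − F| = 52.06.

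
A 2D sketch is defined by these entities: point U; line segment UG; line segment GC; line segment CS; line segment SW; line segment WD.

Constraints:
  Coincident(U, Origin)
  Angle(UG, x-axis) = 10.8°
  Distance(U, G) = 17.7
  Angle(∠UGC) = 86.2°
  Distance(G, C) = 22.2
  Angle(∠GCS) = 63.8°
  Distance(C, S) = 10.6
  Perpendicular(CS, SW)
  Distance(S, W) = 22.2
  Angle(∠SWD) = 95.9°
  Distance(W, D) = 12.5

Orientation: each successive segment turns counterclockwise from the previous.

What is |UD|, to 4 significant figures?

29.69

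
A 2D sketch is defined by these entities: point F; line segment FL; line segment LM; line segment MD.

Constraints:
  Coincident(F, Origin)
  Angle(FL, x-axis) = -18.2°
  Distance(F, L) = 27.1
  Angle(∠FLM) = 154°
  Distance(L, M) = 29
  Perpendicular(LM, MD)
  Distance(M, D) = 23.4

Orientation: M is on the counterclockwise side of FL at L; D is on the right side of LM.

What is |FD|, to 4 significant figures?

63.97

∠FLM = 154.0°, so LM runs at -18.2° + (180° − 154.0°) = 7.800° from the x-axis; with |LM| = 29.0, M = L + 29.0·(cos 7.800°, sin 7.800°) = (54.48, -4.529). LM ⟂ MD; with |MD| = 23.4 on the right of LM, D = M + 23.4·(0.1357, -0.9907) = (57.65, -27.71). Then |FD| = |D − F| = 63.97.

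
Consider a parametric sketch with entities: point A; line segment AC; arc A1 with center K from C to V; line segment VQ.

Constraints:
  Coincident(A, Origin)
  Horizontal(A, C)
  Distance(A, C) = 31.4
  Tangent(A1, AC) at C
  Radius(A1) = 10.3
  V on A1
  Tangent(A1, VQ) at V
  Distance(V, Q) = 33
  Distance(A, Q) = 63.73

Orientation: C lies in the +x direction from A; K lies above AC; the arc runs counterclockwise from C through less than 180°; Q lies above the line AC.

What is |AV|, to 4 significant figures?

42.01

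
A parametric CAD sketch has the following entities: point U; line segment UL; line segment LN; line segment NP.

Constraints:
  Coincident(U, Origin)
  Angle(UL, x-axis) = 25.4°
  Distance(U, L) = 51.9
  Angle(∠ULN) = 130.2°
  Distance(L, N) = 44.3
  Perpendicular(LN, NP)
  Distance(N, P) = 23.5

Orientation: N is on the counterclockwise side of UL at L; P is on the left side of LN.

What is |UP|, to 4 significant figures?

79.46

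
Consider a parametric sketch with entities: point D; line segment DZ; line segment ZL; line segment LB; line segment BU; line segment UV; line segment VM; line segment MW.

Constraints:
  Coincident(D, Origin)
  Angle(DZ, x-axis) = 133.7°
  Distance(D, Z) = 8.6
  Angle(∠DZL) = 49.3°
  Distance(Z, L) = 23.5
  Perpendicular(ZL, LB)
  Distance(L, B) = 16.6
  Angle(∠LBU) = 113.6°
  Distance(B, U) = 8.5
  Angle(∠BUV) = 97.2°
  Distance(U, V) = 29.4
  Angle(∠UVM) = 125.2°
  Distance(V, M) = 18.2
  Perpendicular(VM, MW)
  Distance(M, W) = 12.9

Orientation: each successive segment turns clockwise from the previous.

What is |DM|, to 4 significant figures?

28.50

D is at the origin; DZ runs at 133.7° with length 8.6, so Z = (-5.942, 6.218). ∠DZL = 49.3° gives ZL at 3.000° from the x-axis; with |ZL| = 23.5, L = (17.53, 7.447). ZL ⟂ LB, so LB runs at -87.00°; with |LB| = 16.6, B = (18.39, -9.130). ∠LBU = 113.6° gives BU at -153.4° from the x-axis; with |BU| = 8.5, U = (10.79, -12.94). ∠BUV = 97.2° gives UV at 123.8° from the x-axis; with |UV| = 29.4, V = (-5.560, 11.50). ∠UVM = 125.2° gives VM at 69.00° from the x-axis; with |VM| = 18.2, M = (0.9619, 28.49). Then |DM| = |M − D| = 28.50.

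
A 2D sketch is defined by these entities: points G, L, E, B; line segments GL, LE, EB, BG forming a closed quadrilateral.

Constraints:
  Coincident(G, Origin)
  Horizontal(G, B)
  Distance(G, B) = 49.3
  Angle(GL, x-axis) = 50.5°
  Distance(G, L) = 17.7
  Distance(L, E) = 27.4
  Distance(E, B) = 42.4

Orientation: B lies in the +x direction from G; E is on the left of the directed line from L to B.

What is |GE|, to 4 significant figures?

45.07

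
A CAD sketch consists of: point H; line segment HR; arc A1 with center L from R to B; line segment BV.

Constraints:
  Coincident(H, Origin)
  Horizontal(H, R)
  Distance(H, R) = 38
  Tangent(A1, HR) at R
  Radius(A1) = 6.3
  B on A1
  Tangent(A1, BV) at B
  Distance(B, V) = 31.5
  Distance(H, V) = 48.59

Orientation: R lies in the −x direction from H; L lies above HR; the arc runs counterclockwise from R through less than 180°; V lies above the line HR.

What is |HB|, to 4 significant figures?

32.29

H is at the origin; H and R share the same y with |HR| = 38.0 and R on the −x side, so R = (-38.00, 0.000). Tangency of A1 to HR means the radius LR is perpendicular to HR, so L = R + (0, 6.3) = (-38.00, 6.300). Since LB ⟂ BV (tangency), |LV| = √(6.3² + 31.5²) = 32.12 regardless of where B sits on A1. So V lies on both circle(H, 48.59) and circle(L, 32.12); the above-HR intersection is V = (-30.78, 37.60). B is the foot of the tangent from V: B = (-31.70, 6.115).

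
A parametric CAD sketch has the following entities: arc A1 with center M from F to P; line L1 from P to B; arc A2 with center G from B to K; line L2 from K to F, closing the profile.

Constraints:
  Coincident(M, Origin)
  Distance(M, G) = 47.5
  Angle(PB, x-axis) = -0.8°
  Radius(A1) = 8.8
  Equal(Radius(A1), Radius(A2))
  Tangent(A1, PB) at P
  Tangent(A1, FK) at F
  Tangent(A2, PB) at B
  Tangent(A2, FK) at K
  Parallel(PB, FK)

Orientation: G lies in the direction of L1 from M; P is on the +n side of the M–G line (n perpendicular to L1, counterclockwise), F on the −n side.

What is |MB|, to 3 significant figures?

48.3

The slot axis is L1's direction at -0.8°, so u = (cos -0.8°, sin -0.8°) = (1.00, -0.0140) and n = (−sin -0.8°, cos -0.8°) = (0.0140, 1.00). M is at the origin and G lies 47.5 along u from M, so G = 47.5·u = (47.5, -0.663). Tangency of A1 to both parallel lines with radius 8.8 puts P and F at M ± 8.8·n: P = (0.123, 8.80), F = (-0.123, -8.80). Equal radii place B and K the same way about G: B = G + 8.8·n = (47.6, 8.14), K = G − 8.8·n = (47.4, -9.46). Then |MB| = |B − M| = 48.3.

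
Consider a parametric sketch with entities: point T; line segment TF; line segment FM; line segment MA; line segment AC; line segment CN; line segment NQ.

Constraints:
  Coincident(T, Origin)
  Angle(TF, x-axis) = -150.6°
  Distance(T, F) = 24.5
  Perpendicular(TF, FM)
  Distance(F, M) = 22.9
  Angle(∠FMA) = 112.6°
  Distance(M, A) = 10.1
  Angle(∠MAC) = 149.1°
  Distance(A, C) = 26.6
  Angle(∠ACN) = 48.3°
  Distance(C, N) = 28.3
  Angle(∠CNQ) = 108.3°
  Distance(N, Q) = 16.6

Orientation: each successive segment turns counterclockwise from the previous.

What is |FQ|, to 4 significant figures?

13.47

∠ACN = 48.3° gives CN at 169.4° from the x-axis; with |CN| = 28.3, N = (-6.845, -9.310). ∠CNQ = 108.3° gives NQ at -118.9° from the x-axis; with |NQ| = 16.6, Q = (-14.87, -23.84). Then |FQ| = |Q − F| = 13.47.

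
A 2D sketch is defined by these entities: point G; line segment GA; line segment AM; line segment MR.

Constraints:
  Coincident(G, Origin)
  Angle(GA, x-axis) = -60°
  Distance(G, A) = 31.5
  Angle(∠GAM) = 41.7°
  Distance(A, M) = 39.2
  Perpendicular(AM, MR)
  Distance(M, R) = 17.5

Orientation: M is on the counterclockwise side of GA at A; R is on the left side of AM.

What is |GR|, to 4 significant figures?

16.06

G is at the origin; GA runs at -60.0° with length 31.5, so A = 31.5·(cos -60.0°, sin -60.0°) = (15.75, -27.28). ∠GAM = 41.7°, so AM runs at -60.0° + (180° − 41.7°) = 78.30° from the x-axis; with |AM| = 39.2, M = A + 39.2·(cos 78.30°, sin 78.30°) = (23.70, 11.11). AM ⟂ MR; with |MR| = 17.5 on the left of AM, R = M + 17.5·(-0.9792, 0.2028) = (6.563, 14.65). Then |GR| = |R − G| = 16.06.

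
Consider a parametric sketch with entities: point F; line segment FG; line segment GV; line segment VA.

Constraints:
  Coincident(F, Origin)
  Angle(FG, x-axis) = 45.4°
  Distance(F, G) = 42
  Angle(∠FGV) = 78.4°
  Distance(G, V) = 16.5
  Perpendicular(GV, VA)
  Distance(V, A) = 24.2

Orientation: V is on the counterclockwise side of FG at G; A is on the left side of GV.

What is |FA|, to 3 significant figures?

18.8

F is at the origin; FG runs at 45.4° with length 42.0, so G = 42.0·(cos 45.4°, sin 45.4°) = (29.5, 29.9). ∠FGV = 78.4°, so GV runs at 45.4° + (180° − 78.4°) = 147° from the x-axis; with |GV| = 16.5, V = G + 16.5·(cos 147°, sin 147°) = (15.7, 38.9). GV is perpendicular to VA; with |VA| = 24.2 on the left of GV, A = V + 24.2·(-0.545, -0.839) = (2.47, 18.6). Then |FA| = |A − F| = 18.8.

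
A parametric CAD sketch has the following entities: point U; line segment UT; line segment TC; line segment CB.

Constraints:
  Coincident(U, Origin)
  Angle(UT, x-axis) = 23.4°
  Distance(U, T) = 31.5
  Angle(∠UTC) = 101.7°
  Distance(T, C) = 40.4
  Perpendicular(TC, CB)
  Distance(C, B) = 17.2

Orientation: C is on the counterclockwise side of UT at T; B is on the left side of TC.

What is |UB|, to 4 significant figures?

48.74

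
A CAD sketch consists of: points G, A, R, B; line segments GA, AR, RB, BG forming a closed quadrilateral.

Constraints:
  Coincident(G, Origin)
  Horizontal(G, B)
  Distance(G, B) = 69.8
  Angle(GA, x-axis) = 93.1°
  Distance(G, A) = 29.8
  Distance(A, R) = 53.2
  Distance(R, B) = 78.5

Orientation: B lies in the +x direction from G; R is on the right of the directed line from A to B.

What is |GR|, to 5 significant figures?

23.888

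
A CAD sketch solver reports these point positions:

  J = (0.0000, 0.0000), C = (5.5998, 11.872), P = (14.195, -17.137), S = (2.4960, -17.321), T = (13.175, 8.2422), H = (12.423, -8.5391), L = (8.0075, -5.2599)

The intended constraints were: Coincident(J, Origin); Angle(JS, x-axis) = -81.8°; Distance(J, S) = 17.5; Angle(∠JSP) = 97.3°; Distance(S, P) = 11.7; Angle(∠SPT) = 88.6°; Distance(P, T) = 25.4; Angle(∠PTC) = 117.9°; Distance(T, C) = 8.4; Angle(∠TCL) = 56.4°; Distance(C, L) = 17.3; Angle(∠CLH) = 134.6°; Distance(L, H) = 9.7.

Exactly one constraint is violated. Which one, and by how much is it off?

Distance(L, H) = 9.7 — off by 4.20.

J = (0.00, 0.00) ✓; JS at -81.80° ✓; |JS| = 17.50 ✓; ∠JSP = 97.30° ✓; |SP| = 11.70 ✓; ∠SPT = 88.60° ✓; |PT| = 25.40 ✓; ∠PTC = 117.9° ✓; |TC| = 8.400 ✓; ∠TCL = 56.40° ✓; |CL| = 17.30 ✓; ∠CLH = 134.6° ✓; |LH| = 5.500 ✗.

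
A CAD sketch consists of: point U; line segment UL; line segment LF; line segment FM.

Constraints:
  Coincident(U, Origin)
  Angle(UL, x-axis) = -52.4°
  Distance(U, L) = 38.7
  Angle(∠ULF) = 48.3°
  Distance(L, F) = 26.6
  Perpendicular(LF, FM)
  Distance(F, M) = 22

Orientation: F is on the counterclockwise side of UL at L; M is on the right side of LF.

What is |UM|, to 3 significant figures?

50.9

U is at the origin; UL runs at -52.4° with length 38.7, so L = 38.7·(cos -52.4°, sin -52.4°) = (23.6, -30.7). ∠ULF = 48.3°, so LF runs at -52.4° + (180° − 48.3°) = 79.3° from the x-axis; with |LF| = 26.6, F = L + 26.6·(cos 79.3°, sin 79.3°) = (28.6, -4.52). LF is perpendicular to FM; with |FM| = 22.0 on the right of LF, M = F + 22.0·(0.983, -0.186) = (50.2, -8.61). Then |UM| = |M − U| = 50.9.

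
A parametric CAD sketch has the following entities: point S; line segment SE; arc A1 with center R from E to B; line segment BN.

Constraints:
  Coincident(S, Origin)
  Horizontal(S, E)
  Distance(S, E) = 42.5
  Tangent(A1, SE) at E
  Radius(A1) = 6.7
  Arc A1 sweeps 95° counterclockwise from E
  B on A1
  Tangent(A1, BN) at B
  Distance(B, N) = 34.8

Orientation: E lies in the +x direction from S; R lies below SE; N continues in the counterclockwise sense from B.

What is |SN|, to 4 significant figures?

57.18

S is at the origin; SE is horizontal with |SE| = 42.5 and E on the +x side, so E = (42.50, 0.000). Since A1 is tangent to SE there, RE ⟂ SE, so R = E + (0, -6.7) = (42.50, -6.700). On A1, E sits at bearing 90° from R; a 95° counterclockwise sweep puts B at bearing 185°, so B = R + 6.7·(cos 185°, sin 185°) = (35.83, -7.284). Tangency of A1 to BN means the radius RB is perpendicular to BN, so BN runs along (−sin 185°, cos 185°); with |BN| = 34.8, N = (38.86, -41.95). Then |SN| = |N − S| = 57.18.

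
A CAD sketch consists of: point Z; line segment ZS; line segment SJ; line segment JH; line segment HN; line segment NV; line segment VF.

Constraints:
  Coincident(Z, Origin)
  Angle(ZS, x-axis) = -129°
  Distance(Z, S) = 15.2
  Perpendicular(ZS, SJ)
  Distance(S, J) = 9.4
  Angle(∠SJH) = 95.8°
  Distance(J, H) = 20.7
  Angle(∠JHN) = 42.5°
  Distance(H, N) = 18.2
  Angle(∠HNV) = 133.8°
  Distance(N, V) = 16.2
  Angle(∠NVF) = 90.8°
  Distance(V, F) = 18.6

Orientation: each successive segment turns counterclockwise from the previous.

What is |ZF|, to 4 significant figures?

28.65

Z is at the origin; ZS runs at -129.0° with length 15.2, so S = (-9.566, -11.81). ZS is perpendicular to SJ, so SJ runs at -39.00°; with |SJ| = 9.4, J = (-2.260, -17.73). ∠SJH = 95.8° gives JH at 45.20° from the x-axis; with |JH| = 20.7, H = (12.33, -3.040). ∠JHN = 42.5° gives HN at -177.3° from the x-axis; with |HN| = 18.2, N = (-5.854, -3.897). ∠HNV = 133.8° gives NV at -131.1° from the x-axis; with |NV| = 16.2, V = (-16.50, -16.11). ∠NVF = 90.8° gives VF at -41.90° from the x-axis; with |VF| = 18.6, F = (-2.660, -28.53). Then |ZF| = |F − Z| = 28.65.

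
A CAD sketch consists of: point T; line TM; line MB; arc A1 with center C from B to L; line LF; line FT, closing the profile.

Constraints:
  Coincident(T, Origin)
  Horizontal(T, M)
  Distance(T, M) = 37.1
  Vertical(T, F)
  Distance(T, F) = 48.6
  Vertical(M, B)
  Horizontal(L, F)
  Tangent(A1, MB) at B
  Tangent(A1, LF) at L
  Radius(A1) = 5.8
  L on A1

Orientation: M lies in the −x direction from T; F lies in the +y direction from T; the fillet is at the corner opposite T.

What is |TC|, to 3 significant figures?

53.0

T is at the origin; T and M share the same y with |TM| = 37.1 and M on the −x side, so M = (-37.1, 0.00). TF is vertical with |TF| = 48.6 and F on the +y side, so F = (0.00, 48.6). The virtual corner opposite T is at (-37.1, 48.6). Tangency of A1 to MB means the radius CB is perpendicular to MB and tangency of A1 to LF means the radius CL is perpendicular to LF, with radius 5.8, so the center C sits 5.8 in from both sides at C = (-31.3, 42.8). Then |TC| = |C − T| = 53.0.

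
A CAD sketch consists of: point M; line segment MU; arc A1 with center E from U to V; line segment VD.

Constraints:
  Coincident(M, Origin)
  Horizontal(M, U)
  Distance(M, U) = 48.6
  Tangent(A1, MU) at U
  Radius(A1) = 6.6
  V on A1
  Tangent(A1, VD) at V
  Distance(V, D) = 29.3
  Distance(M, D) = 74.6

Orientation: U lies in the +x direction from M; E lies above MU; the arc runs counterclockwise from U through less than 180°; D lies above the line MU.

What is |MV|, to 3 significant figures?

54.4

Checks: |MU| = 48.60 ✓; |EV| = 6.600 ✓; ∠(EV, VD) = 90.00° ✓; |VD| = 29.30 ✓; |MD| = 74.60 ✓.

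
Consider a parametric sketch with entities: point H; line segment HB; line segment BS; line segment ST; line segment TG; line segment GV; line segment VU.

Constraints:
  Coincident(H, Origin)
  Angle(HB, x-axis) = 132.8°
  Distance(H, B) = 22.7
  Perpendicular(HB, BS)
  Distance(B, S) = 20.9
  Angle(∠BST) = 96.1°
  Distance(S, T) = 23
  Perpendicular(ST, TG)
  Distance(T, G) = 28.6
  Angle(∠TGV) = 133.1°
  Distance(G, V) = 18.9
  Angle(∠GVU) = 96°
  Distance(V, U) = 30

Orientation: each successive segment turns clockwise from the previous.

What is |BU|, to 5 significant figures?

11.307

H is at the origin; HB runs at 132.8° with length 22.7, so B = (-15.423, 16.656). The perpendicularity gives BS at right angles to HB, so BS runs at 42.800°; with |BS| = 20.9, S = (-0.088363, 30.856). ∠BST = 96.1° gives ST at -41.100° from the x-axis; with |ST| = 23.0, T = (17.244, 15.736). The perpendicularity gives TG at right angles to ST, so TG runs at -131.10°; with |TG| = 28.6, G = (-1.5573, -5.8156). ∠TGV = 133.1° gives GV at -178.00° from the x-axis; with |GV| = 18.9, V = (-20.446, -6.4752). ∠GVU = 96.0° gives VU at 98.000° from the x-axis; with |VU| = 30.0, U = (-24.621, 23.233). Then |BU| = |U − B| = 11.307.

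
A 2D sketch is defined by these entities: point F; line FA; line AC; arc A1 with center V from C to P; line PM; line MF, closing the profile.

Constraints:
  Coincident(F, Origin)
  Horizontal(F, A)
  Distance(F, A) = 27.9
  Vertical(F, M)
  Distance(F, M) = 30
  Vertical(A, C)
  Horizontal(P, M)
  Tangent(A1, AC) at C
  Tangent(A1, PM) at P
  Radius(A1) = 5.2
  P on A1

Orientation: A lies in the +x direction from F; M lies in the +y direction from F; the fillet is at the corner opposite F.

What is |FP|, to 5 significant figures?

37.620

F is at the origin; F and A share the same y with |FA| = 27.9 and A on the +x side, so A = (27.900, 0.0000). FM is vertical with |FM| = 30.0 and M on the +y side, so M = (0.0000, 30.000). The virtual corner opposite F is at (27.900, 30.000). Tangency of A1 to AC means the radius VC is perpendicular to AC and since A1 is tangent to PM there, VP ⟂ PM, with radius 5.2, so the center V sits 5.2 in from both sides at V = (22.700, 24.800). That places the tangent points at C = (27.900, 24.800) on AC and P = (22.700, 30.000) on PM. Then |FP| = |P − F| = 37.620.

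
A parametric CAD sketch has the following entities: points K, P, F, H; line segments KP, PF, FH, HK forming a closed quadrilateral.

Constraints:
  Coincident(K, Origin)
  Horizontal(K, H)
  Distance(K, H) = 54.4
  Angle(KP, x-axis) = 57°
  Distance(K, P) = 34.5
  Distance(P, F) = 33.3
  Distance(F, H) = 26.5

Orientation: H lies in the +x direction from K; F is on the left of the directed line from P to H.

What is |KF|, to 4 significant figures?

58.31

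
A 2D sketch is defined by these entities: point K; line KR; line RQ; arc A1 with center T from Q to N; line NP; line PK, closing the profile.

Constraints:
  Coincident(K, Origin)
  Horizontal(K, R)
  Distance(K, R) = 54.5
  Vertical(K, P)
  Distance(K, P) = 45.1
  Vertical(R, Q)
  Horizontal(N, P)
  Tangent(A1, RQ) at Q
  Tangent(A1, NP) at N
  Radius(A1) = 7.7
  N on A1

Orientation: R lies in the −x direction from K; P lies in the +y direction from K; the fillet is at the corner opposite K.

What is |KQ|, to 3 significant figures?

66.1

K is at the origin; KR is horizontal with |KR| = 54.5 and R on the −x side, so R = (-54.5, 0.00). KP is vertical with |KP| = 45.1 and P on the +y side, so P = (0.00, 45.1). The virtual corner opposite K is at (-54.5, 45.1). The tangent condition forces TQ to be normal to RQ and A1 meets NP tangentially, so TN is at right angles to NP, with radius 7.7, so the center T sits 7.7 in from both sides at T = (-46.8, 37.4). That places the tangent points at Q = (-54.5, 37.4) on RQ and N = (-46.8, 45.1) on NP. Then |KQ| = |Q − K| = 66.1.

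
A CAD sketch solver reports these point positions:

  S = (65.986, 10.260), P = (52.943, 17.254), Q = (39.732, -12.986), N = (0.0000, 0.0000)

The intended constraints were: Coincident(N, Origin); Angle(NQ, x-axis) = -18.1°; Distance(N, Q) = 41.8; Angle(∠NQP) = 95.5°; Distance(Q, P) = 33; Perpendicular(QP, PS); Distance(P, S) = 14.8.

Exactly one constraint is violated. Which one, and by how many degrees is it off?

Perpendicular(QP, PS) — off by 4.60°.

N = (0.00, 0.00) ✓; NQ at -18.10° ✓; |NQ| = 41.80 ✓; ∠NQP = 95.50° ✓; |QP| = 33.00 ✓; ∠(QP, PS) = 94.60° ✗; |PS| = 14.80 ✓.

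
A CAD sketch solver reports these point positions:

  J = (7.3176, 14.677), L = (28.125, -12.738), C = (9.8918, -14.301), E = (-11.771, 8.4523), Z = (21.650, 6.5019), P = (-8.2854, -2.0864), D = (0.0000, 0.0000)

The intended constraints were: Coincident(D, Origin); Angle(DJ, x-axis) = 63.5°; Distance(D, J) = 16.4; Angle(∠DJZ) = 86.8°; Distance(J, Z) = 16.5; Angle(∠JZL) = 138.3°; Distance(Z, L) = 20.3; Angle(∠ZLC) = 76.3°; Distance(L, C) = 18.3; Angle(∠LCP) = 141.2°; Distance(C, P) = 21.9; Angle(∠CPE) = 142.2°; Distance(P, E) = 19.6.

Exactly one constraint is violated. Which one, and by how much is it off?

Distance(P, E) = 19.6 — off by 8.50.

D = (0.00, 0.00) ✓; DJ at 63.50° ✓; |DJ| = 16.40 ✓; ∠DJZ = 86.80° ✓; |JZ| = 16.50 ✓; ∠JZL = 138.3° ✓; |ZL| = 20.30 ✓; ∠ZLC = 76.30° ✓; |LC| = 18.30 ✓; ∠LCP = 141.2° ✓; |CP| = 21.90 ✓; ∠CPE = 142.2° ✓; |PE| = 11.10 ✗.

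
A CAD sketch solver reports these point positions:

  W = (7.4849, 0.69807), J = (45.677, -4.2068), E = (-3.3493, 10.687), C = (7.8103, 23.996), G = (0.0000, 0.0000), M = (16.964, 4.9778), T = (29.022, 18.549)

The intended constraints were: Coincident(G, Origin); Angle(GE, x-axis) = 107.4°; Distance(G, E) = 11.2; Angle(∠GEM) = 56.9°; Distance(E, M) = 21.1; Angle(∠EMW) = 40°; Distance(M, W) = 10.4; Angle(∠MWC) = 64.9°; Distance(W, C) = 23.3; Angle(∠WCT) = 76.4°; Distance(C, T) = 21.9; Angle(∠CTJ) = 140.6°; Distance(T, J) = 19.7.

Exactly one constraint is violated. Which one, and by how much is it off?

Distance(T, J) = 19.7 — off by 8.50.

G = (0.00, 0.00) ✓; GE at 107.4° ✓; |GE| = 11.20 ✓; ∠GEM = 56.90° ✓; |EM| = 21.10 ✓; ∠EMW = 40.00° ✓; |MW| = 10.40 ✓; ∠MWC = 64.90° ✓; |WC| = 23.30 ✓; ∠WCT = 76.40° ✓; |CT| = 21.90 ✓; ∠CTJ = 140.6° ✓; |TJ| = 28.20 ✗.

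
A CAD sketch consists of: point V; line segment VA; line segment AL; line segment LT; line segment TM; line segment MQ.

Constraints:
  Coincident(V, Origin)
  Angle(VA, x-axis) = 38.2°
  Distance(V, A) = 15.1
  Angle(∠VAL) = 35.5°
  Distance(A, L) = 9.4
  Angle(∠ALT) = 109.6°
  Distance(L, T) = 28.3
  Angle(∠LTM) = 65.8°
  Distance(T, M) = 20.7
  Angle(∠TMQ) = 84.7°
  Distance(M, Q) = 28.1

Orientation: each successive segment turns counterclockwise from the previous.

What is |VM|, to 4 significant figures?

21.46

V is at the origin; VA runs at 38.2° with length 15.1, so A = (11.87, 9.338). ∠VAL = 35.5° gives AL at -177.3° from the x-axis; with |AL| = 9.4, L = (2.477, 8.895). ∠ALT = 109.6° gives LT at -106.9° from the x-axis; with |LT| = 28.3, T = (-5.750, -18.18). ∠LTM = 65.8° gives TM at 7.300° from the x-axis; with |TM| = 20.7, M = (14.78, -15.55). Then |VM| = |M − V| = 21.46.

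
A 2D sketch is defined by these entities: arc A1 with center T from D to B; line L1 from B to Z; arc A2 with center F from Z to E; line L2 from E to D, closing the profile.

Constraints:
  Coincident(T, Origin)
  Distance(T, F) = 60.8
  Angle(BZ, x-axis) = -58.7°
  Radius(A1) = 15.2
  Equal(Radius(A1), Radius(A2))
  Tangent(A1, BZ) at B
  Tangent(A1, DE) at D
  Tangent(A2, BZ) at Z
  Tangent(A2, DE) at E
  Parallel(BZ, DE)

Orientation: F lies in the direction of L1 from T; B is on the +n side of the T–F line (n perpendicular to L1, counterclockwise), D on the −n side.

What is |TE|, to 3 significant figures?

62.7

The slot axis is L1's direction at -58.7°, so u = (cos -58.7°, sin -58.7°) = (0.520, -0.854) and n = (−sin -58.7°, cos -58.7°) = (0.854, 0.520). T is at the origin and F lies 60.8 along u from T, so F = 60.8·u = (31.6, -52.0). Tangency of A1 to both parallel lines with radius 15.2 puts B and D at T ± 15.2·n: B = (13.0, 7.90), D = (-13.0, -7.90). Equal radii place Z and E the same way about F: Z = F + 15.2·n = (44.6, -44.1), E = F − 15.2·n = (18.6, -59.8). Then |TE| = |E − T| = 62.7.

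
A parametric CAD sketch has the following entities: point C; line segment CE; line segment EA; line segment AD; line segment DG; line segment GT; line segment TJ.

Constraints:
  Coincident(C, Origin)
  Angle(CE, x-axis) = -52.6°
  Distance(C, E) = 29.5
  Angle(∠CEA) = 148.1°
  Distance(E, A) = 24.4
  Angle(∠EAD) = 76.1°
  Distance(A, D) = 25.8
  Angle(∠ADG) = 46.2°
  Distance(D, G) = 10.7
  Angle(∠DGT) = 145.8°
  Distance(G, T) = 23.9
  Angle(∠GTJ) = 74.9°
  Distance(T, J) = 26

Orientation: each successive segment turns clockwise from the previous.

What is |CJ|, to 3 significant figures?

65.1

∠DGT = 145.8° gives GT at 3.60° from the x-axis; with |GT| = 23.9, T = (27.0, -35.9). ∠GTJ = 74.9° gives TJ at -101° from the x-axis; with |TJ| = 26.0, J = (21.9, -61.4). Then |CJ| = |J − C| = 65.1.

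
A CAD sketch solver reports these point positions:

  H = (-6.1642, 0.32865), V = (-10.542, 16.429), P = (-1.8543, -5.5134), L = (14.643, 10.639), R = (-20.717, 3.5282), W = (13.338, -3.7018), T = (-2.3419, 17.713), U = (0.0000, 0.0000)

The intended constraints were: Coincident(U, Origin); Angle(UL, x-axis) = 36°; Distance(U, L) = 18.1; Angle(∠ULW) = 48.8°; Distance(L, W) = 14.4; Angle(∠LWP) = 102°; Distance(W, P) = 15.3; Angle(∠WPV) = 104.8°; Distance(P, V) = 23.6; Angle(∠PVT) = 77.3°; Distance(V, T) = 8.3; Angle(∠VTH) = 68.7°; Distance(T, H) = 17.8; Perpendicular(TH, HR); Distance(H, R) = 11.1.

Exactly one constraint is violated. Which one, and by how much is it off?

Distance(H, R) = 11.1 — off by 3.80.

U = (0.00, 0.00) ✓; UL at 36.00° ✓; |UL| = 18.10 ✓; ∠ULW = 48.80° ✓; |LW| = 14.40 ✓; ∠LWP = 102.0° ✓; |WP| = 15.30 ✓; ∠WPV = 104.8° ✓; |PV| = 23.60 ✓; ∠PVT = 77.30° ✓; |VT| = 8.300 ✓; ∠VTH = 68.70° ✓; |TH| = 17.80 ✓; ∠(TH, HR) = 90.00° ✓; |HR| = 14.90 ✗.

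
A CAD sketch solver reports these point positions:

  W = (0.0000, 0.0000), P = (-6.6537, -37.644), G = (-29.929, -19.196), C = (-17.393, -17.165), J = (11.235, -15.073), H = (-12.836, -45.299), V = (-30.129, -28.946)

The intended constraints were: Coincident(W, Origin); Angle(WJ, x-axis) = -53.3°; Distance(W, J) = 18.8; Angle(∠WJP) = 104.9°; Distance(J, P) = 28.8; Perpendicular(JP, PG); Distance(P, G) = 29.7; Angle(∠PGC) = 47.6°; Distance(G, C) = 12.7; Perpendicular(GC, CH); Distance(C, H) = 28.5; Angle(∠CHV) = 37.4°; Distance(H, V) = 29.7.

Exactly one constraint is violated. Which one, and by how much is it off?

Distance(H, V) = 29.7 — off by 5.90.

W = (0.00, 0.00) ✓; WJ at -53.30° ✓; |WJ| = 18.80 ✓; ∠WJP = 104.9° ✓; |JP| = 28.80 ✓; ∠(JP, PG) = 90.00° ✓; |PG| = 29.70 ✓; ∠PGC = 47.60° ✓; |GC| = 12.70 ✓; ∠(GC, CH) = 90.00° ✓; |CH| = 28.50 ✓; ∠CHV = 37.40° ✓; |HV| = 23.80 ✗.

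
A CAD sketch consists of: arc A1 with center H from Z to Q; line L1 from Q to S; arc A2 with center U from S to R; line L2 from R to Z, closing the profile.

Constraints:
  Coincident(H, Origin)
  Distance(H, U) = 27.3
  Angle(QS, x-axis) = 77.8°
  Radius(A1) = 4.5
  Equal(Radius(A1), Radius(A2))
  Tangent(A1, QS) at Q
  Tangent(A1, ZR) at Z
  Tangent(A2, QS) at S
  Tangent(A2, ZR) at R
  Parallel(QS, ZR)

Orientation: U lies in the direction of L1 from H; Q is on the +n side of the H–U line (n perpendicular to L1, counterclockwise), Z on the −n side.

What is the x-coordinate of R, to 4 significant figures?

10.17

Tangency of A1 to both parallel lines with radius 4.5 puts Q and Z at H ± 4.5·n: Q = (-4.398, 0.9510), Z = (4.398, -0.9510). Equal radii place S and R the same way about U: S = U + 4.5·n = (1.371, 27.63), R = U − 4.5·n = (10.17, 25.73). So R.x = 10.17.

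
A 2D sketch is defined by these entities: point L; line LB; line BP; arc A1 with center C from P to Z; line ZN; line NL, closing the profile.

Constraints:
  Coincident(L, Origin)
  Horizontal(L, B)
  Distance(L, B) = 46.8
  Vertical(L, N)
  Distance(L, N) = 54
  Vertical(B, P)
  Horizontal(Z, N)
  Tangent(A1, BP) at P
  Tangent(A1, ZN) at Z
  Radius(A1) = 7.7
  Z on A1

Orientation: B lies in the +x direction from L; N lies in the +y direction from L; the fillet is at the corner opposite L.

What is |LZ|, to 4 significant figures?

66.67

The virtual corner opposite L is at (46.80, 54.00). A1 meets BP tangentially, so CP is at right angles to BP and A1 meets ZN tangentially, so CZ is at right angles to ZN, with radius 7.7, so the center C sits 7.7 in from both sides at C = (39.10, 46.30). That places the tangent points at P = (46.80, 46.30) on BP and Z = (39.10, 54.00) on ZN. Then |LZ| = |Z − L| = 66.67.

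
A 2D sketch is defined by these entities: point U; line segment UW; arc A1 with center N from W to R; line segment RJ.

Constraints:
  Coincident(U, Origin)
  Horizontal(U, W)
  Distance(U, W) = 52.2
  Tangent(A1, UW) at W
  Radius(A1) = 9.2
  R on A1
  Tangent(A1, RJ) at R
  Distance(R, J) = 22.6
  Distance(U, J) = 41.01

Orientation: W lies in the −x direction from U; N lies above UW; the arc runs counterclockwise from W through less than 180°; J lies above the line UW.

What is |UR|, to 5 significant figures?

44.446

U is at the origin; U and W share the same y with |UW| = 52.2 and W on the −x side, so W = (-52.200, 0.0000). Since A1 is tangent to UW there, NW ⟂ UW, so N = W + (0, 9.2) = (-52.200, 9.2000). Since NR ⟂ RJ (tangency), |NJ| = √(9.2² + 22.6²) = 24.401 regardless of where R sits on A1. So J lies on both circle(U, 41.01) and circle(N, 24.401); the above-UW intersection is J = (-33.034, 24.302). R is the foot of the tangent from J: R = (-44.202, 4.6538).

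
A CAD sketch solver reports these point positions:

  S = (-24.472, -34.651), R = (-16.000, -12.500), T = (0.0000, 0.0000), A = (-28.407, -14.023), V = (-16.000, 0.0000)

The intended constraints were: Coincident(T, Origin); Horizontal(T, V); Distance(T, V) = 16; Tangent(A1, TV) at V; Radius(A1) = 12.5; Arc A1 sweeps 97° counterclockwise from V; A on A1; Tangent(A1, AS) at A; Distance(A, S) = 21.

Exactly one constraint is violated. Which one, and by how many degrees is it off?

Tangent(A1, AS) at A — off by 3.80°.

T = (0.00, 0.00) ✓; T.y = 0.00, V.y = 0.00 ✓; |TV| = 16.00 ✓; ∠(RV, VT) = 90.00° ✓; |RV| = 12.50 ✓; bearing(R→A) − bearing(R→V) = 97.00° ✓; |RA| = 12.50 ✓; ∠(RA, AS) = 86.20° ✗; |AS| = 21.00 ✓.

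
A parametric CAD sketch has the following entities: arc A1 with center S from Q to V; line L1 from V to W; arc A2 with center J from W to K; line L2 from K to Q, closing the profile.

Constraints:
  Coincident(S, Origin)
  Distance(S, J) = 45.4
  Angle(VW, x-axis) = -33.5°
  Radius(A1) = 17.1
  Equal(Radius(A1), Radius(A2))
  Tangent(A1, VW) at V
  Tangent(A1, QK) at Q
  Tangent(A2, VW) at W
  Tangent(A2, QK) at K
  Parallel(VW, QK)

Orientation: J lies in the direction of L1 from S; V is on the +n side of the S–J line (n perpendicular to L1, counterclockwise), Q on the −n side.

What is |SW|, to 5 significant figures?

48.514

The slot axis is L1's direction at -33.5°, so u = (cos -33.5°, sin -33.5°) = (0.83389, -0.55194) and n = (−sin -33.5°, cos -33.5°) = (0.55194, 0.83389). S is at the origin and J lies 45.4 along u from S, so J = 45.4·u = (37.858, -25.058). Tangency of A1 to both parallel lines with radius 17.1 puts V and Q at S ± 17.1·n: V = (9.4381, 14.259), Q = (-9.4381, -14.259). Equal radii place W and K the same way about J: W = J + 17.1·n = (47.297, -10.798), K = J − 17.1·n = (28.420, -39.317). Then |SW| = |W − S| = 48.514.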